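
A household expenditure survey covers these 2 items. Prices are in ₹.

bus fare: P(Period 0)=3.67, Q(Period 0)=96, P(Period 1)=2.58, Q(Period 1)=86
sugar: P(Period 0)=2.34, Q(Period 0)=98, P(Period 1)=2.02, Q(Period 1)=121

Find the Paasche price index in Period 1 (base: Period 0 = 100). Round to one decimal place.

Paasche price index uses current-period quantities as weights.
ΣP(Period 1)·Q(Period 1) = 2.58×86 + 2.02×121 = 221.88 + 244.42 = 466.3
ΣP(Period 0)·Q(Period 1) = 3.67×86 + 2.34×121 = 315.62 + 283.14 = 598.76
Index = 466.3 / 598.76 × 100 = 77.8776

77.9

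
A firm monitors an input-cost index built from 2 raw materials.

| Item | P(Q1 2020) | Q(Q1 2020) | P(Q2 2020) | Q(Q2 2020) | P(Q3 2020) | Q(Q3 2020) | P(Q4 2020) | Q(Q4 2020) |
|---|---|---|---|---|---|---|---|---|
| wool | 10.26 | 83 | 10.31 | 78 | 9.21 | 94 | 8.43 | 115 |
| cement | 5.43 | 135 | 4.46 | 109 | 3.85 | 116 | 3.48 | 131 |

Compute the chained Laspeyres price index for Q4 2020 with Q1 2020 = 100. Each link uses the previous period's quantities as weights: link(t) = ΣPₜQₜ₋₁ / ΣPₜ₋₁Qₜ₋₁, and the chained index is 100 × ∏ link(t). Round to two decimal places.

Link Q1 2020→Q2 2020:
ΣP(Q2 2020)Q(Q1 2020) = 10.31×83 + 4.46×135 = 855.73 + 602.1 = 1457.83
ΣP(Q1 2020)Q(Q1 2020) = 10.26×83 + 5.43×135 = 851.58 + 733.05 = 1584.63
link = 1457.83/1584.63 = 0.919981
Link Q2 2020→Q3 2020:
ΣP(Q3 2020)Q(Q2 2020) = 9.21×78 + 3.85×109 = 718.38 + 419.65 = 1138.03
ΣP(Q2 2020)Q(Q2 2020) = 10.31×78 + 4.46×109 = 804.18 + 486.14 = 1290.32
link = 1138.03/1290.32 = 0.881975
Link Q3 2020→Q4 2020:
ΣP(Q4 2020)Q(Q3 2020) = 8.43×94 + 3.48×116 = 792.42 + 403.68 = 1196.1
ΣP(Q3 2020)Q(Q3 2020) = 9.21×94 + 3.85×116 = 865.74 + 446.6 = 1312.34
link = 1196.1/1312.34 = 0.911425
Chained index = 100 × 0.919981 × 0.881975 × 0.911425 = 73.9531

73.95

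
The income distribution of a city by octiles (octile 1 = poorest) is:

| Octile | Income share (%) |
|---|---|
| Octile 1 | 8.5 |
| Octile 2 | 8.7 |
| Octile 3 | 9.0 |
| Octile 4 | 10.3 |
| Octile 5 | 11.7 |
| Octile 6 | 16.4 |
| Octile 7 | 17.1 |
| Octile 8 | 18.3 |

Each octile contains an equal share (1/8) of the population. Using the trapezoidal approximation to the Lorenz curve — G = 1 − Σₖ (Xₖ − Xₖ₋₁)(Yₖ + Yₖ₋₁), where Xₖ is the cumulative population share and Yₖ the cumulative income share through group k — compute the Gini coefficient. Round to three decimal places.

0.168

Cumulative income shares Yₖ: 0.0850, 0.1720, 0.2620, 0.3650, 0.4820, 0.6460, 0.8170, 1.0000
Σ (Xₖ−Xₖ₋₁)(Yₖ+Yₖ₋₁) = (1/8)(0.0850+0.0000) + (1/8)(0.1720+0.0850) + (1/8)(0.2620+0.1720) + (1/8)(0.3650+0.2620) + (1/8)(0.4820+0.3650) + (1/8)(0.6460+0.4820) + (1/8)(0.8170+0.6460) + (1/8)(1.0000+0.8170)
  = 0.0106 + 0.0321 + 0.0542 + 0.0784 + 0.1059 + 0.1410 + 0.1829 + 0.2271 = 0.8322
G = 1 − 0.8322 = 0.1678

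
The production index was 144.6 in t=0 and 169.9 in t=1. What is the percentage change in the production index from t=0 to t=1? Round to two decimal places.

Change = (169.9 − 144.6) / 144.6 × 100
       = 25.3 / 144.6 × 100 = 17.4965%

17.50%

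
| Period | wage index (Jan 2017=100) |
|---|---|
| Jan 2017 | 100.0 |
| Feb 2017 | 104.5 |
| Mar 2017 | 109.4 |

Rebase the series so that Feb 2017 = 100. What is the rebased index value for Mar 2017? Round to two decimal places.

Rebased(Mar 2017) = 109.4 / 104.5 × 100 = 104.6890

104.69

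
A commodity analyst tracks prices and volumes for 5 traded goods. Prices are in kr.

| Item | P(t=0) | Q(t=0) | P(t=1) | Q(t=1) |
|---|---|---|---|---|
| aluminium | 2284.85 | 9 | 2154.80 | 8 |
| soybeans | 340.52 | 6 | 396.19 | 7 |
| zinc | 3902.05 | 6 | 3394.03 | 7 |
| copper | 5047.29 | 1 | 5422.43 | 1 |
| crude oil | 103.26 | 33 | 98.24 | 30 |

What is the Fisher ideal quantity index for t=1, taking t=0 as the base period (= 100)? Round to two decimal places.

Laspeyres component (base-period weights):
ΣP(t=0)Q(t=1) = 2284.85×8 + 340.52×7 + 3902.05×7 + 5047.29×1 + 103.26×30 = 18278.8 + 2383.64 + 27314.35 + 5047.29 + 3097.8 = 56121.88
ΣP(t=0)Q(t=0) = 2284.85×9 + 340.52×6 + 3902.05×6 + 5047.29×1 + 103.26×33 = 20563.65 + 2043.12 + 23412.3 + 5047.29 + 3407.58 = 54473.94
L = 56121.88 / 54473.94 × 100 = 103.0252
Paasche component (current-period weights):
ΣP(t=1)Q(t=1) = 2154.80×8 + 396.19×7 + 3394.03×7 + 5422.43×1 + 98.24×30 = 17238.4 + 2773.33 + 23758.21 + 5422.43 + 2947.2 = 52139.57
ΣP(t=1)Q(t=0) = 2154.80×9 + 396.19×6 + 3394.03×6 + 5422.43×1 + 98.24×33 = 19393.2 + 2377.14 + 20364.18 + 5422.43 + 3241.92 = 50798.87
P = 52139.57 / 50798.87 × 100 = 102.6392
Fisher = √(L × P) = √(103.0252 × 102.6392) = 102.8320

102.83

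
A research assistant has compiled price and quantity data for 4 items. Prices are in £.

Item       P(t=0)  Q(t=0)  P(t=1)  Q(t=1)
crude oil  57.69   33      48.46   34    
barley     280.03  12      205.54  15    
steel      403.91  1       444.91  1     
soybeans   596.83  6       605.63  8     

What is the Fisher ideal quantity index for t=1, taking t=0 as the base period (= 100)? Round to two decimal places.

122.83

Laspeyres component (base-period weights):
ΣP(t=0)Q(t=1) = 57.69×34 + 280.03×15 + 403.91×1 + 596.83×8 = 1961.46 + 4200.45 + 403.91 + 4774.64 = 11340.46
ΣP(t=0)Q(t=0) = 57.69×33 + 280.03×12 + 403.91×1 + 596.83×6 = 1903.77 + 3360.36 + 403.91 + 3580.98 = 9249.02
L = 11340.46 / 9249.02 × 100 = 122.6126
Paasche component (current-period weights):
ΣP(t=1)Q(t=1) = 48.46×34 + 205.54×15 + 444.91×1 + 605.63×8 = 1647.64 + 3083.1 + 444.91 + 4845.04 = 10020.69
ΣP(t=1)Q(t=0) = 48.46×33 + 205.54×12 + 444.91×1 + 605.63×6 = 1599.18 + 2466.48 + 444.91 + 3633.78 = 8144.35
P = 10020.69 / 8144.35 × 100 = 123.0385
Fisher = √(L × P) = √(122.6126 × 123.0385) = 122.8254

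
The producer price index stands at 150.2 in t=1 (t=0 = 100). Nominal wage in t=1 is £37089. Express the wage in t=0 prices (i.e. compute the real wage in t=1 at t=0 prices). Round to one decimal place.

24693.1

Real = Nominal ÷ (Index/100) = 37089 ÷ (150.2/100)
     = 37089 ÷ 1.502 = 24693.0759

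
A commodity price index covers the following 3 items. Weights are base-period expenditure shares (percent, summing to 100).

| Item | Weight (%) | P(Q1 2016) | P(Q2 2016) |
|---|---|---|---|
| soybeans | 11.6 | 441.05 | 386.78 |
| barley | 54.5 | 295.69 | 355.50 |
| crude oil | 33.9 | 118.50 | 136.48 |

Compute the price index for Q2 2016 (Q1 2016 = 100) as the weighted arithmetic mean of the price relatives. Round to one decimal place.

114.7

soybeans: 11.6 × (386.78/441.05) = 11.6 × 0.876953 = 10.1727
barley: 54.5 × (355.50/295.69) = 54.5 × 1.202273 = 65.5239
crude oil: 33.9 × (136.48/118.50) = 33.9 × 1.151730 = 39.0436
Index = Σ wᵢ·(p₁ᵢ/p₀ᵢ) = 10.1727 + 65.5239 + 39.0436 = 114.7402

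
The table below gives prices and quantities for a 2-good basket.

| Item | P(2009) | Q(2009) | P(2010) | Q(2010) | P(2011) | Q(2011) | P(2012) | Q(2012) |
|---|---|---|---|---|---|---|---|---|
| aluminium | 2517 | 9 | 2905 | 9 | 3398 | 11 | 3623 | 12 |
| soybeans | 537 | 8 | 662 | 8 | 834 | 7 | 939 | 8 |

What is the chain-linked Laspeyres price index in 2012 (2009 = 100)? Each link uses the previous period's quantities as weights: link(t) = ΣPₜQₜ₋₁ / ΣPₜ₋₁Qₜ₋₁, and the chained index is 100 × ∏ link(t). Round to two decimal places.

Link 2009→2010:
ΣP(2010)Q(2009) = 2905×9 + 662×8 = 26145 + 5296 = 31441
ΣP(2009)Q(2009) = 2517×9 + 537×8 = 22653 + 4296 = 26949
link = 31441/26949 = 1.166685
Link 2010→2011:
ΣP(2011)Q(2010) = 3398×9 + 834×8 = 30582 + 6672 = 37254
ΣP(2010)Q(2010) = 2905×9 + 662×8 = 26145 + 5296 = 31441
link = 37254/31441 = 1.184886
Link 2011→2012:
ΣP(2012)Q(2011) = 3623×11 + 939×7 = 39853 + 6573 = 46426
ΣP(2011)Q(2011) = 3398×11 + 834×7 = 37378 + 5838 = 43216
link = 46426/43216 = 1.074278
Chained index = 100 × 1.166685 × 1.184886 × 1.074278 = 148.5070

148.51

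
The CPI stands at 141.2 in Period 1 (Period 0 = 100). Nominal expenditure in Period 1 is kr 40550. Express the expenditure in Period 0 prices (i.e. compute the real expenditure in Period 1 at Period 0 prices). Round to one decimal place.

Real = Nominal ÷ (Index/100) = 40550 ÷ (141.2/100)
     = 40550 ÷ 1.412 = 28718.1303

28718.1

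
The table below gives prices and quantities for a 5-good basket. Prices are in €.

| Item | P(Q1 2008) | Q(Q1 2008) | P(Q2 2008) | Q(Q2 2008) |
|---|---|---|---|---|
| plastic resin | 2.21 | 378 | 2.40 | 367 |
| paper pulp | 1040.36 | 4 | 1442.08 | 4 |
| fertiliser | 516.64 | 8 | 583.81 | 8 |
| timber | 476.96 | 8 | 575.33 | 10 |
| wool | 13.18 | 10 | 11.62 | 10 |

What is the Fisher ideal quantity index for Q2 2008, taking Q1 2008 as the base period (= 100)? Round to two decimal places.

107.05

Laspeyres component (base-period weights):
ΣP(Q1 2008)Q(Q2 2008) = 2.21×367 + 1040.36×4 + 516.64×8 + 476.96×10 + 13.18×10 = 811.07 + 4161.44 + 4133.12 + 4769.6 + 131.8 = 14007.03
ΣP(Q1 2008)Q(Q1 2008) = 2.21×378 + 1040.36×4 + 516.64×8 + 476.96×8 + 13.18×10 = 835.38 + 4161.44 + 4133.12 + 3815.68 + 131.8 = 13077.42
L = 14007.03 / 13077.42 × 100 = 107.1085
Paasche component (current-period weights):
ΣP(Q2 2008)Q(Q2 2008) = 2.40×367 + 1442.08×4 + 583.81×8 + 575.33×10 + 11.62×10 = 880.8 + 5768.32 + 4670.48 + 5753.3 + 116.2 = 17189.1
ΣP(Q2 2008)Q(Q1 2008) = 2.40×378 + 1442.08×4 + 583.81×8 + 575.33×8 + 11.62×10 = 907.2 + 5768.32 + 4670.48 + 4602.64 + 116.2 = 16064.84
P = 17189.1 / 16064.84 × 100 = 106.9983
Fisher = √(L × P) = √(107.1085 × 106.9983) = 107.0534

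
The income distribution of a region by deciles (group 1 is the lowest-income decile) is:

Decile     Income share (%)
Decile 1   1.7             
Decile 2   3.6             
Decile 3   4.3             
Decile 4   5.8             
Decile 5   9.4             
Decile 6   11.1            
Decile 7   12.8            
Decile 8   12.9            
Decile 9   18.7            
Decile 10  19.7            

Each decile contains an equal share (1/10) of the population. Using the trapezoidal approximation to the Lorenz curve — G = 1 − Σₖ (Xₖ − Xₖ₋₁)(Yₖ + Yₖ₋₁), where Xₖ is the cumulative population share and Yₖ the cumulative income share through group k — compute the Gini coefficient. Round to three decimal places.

Cumulative income shares Yₖ: 0.0170, 0.0530, 0.0960, 0.1540, 0.2480, 0.3590, 0.4870, 0.6160, 0.8030, 1.0000
Σ (Xₖ−Xₖ₋₁)(Yₖ+Yₖ₋₁) = (1/10)(0.0170+0.0000) + (1/10)(0.0530+0.0170) + (1/10)(0.0960+0.0530) + (1/10)(0.1540+0.0960) + (1/10)(0.2480+0.1540) + (1/10)(0.3590+0.2480) + (1/10)(0.4870+0.3590) + (1/10)(0.6160+0.4870) + (1/10)(0.8030+0.6160) + (1/10)(1.0000+0.8030)
  = 0.0017 + 0.0070 + 0.0149 + 0.0250 + 0.0402 + 0.0607 + 0.0846 + 0.1103 + 0.1419 + 0.1803 = 0.6666
G = 1 − 0.6666 = 0.3334

0.333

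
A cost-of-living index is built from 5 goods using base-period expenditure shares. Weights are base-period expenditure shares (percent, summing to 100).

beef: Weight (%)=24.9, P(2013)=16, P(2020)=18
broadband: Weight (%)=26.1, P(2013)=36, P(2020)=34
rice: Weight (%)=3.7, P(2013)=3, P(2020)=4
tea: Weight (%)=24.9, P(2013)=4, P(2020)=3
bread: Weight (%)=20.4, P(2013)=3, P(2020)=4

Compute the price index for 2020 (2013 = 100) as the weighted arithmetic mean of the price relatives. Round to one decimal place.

103.5

beef: 24.9 × (18/16) = 24.9 × 1.125000 = 28.0125
broadband: 26.1 × (34/36) = 26.1 × 0.944444 = 24.6500
rice: 3.7 × (4/3) = 3.7 × 1.333333 = 4.9333
tea: 24.9 × (3/4) = 24.9 × 0.750000 = 18.6750
bread: 20.4 × (4/3) = 20.4 × 1.333333 = 27.2000
Index = Σ wᵢ·(p₁ᵢ/p₀ᵢ) = 28.0125 + 24.6500 + 4.9333 + 18.6750 + 27.2000 = 103.4708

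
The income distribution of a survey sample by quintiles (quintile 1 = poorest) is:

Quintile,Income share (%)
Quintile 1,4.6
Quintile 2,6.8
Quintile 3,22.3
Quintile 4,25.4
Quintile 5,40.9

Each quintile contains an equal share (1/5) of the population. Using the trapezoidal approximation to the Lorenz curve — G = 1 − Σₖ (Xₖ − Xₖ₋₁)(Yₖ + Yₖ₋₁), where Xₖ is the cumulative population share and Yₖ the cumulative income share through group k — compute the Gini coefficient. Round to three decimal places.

Cumulative income shares Yₖ: 0.0460, 0.1140, 0.3370, 0.5910, 1.0000
Σ (Xₖ−Xₖ₋₁)(Yₖ+Yₖ₋₁) = (1/5)(0.0460+0.0000) + (1/5)(0.1140+0.0460) + (1/5)(0.3370+0.1140) + (1/5)(0.5910+0.3370) + (1/5)(1.0000+0.5910)
  = 0.0092 + 0.0320 + 0.0902 + 0.1856 + 0.3182 = 0.6352
G = 1 − 0.6352 = 0.3648

0.365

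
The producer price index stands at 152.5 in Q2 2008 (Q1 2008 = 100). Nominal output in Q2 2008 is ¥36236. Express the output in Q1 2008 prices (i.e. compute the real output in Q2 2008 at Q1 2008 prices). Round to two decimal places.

23761.31

Real = Nominal ÷ (Index/100) = 36236 ÷ (152.5/100)
     = 36236 ÷ 1.525 = 23761.3115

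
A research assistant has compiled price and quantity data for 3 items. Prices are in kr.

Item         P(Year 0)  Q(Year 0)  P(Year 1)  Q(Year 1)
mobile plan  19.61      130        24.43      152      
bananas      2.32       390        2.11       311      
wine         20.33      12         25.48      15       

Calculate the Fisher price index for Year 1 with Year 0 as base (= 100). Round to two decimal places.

Laspeyres component (base-period weights):
ΣP(Year 1)Q(Year 0) = 24.43×130 + 2.11×390 + 25.48×12 = 3175.9 + 822.9 + 305.76 = 4304.56
ΣP(Year 0)Q(Year 0) = 19.61×130 + 2.32×390 + 20.33×12 = 2549.3 + 904.8 + 243.96 = 3698.06
L = 4304.56 / 3698.06 × 100 = 116.4005
Paasche component (current-period weights):
ΣP(Year 1)Q(Year 1) = 24.43×152 + 2.11×311 + 25.48×15 = 3713.36 + 656.21 + 382.2 = 4751.77
ΣP(Year 0)Q(Year 1) = 19.61×152 + 2.32×311 + 20.33×15 = 2980.72 + 721.52 + 304.95 = 4007.19
P = 4751.77 / 4007.19 × 100 = 118.5811
Fisher = √(L × P) = √(116.4005 × 118.5811) = 117.4857

117.49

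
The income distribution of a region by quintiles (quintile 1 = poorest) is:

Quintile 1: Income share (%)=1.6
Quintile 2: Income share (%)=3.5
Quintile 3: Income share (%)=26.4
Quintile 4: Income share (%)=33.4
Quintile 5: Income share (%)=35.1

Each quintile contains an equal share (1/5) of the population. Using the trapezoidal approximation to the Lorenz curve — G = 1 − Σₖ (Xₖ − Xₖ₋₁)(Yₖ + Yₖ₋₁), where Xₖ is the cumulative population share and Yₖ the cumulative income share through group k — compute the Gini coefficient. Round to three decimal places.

Cumulative income shares Yₖ: 0.0160, 0.0510, 0.3150, 0.6490, 1.0000
Σ (Xₖ−Xₖ₋₁)(Yₖ+Yₖ₋₁) = (1/5)(0.0160+0.0000) + (1/5)(0.0510+0.0160) + (1/5)(0.3150+0.0510) + (1/5)(0.6490+0.3150) + (1/5)(1.0000+0.6490)
  = 0.0032 + 0.0134 + 0.0732 + 0.1928 + 0.3298 = 0.6124
G = 1 − 0.6124 = 0.3876

0.388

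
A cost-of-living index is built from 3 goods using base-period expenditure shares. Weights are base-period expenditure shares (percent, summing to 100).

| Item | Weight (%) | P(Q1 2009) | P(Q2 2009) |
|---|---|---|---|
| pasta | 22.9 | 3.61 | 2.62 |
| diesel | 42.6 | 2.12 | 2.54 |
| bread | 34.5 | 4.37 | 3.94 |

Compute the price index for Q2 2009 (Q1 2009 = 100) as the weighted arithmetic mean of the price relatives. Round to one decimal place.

98.8

pasta: 22.9 × (2.62/3.61) = 22.9 × 0.725762 = 16.6199
diesel: 42.6 × (2.54/2.12) = 42.6 × 1.198113 = 51.0396
bread: 34.5 × (3.94/4.37) = 34.5 × 0.901602 = 31.1053
Index = Σ wᵢ·(p₁ᵢ/p₀ᵢ) = 16.6199 + 51.0396 + 31.1053 = 98.7648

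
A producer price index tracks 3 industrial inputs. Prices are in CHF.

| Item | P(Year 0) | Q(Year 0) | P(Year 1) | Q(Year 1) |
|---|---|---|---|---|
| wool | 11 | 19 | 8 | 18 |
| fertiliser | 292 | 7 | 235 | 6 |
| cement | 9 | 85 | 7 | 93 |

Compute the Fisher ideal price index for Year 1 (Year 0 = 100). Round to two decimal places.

79.19

Laspeyres component (base-period weights):
ΣP(Year 1)Q(Year 0) = 8×19 + 235×7 + 7×85 = 152 + 1645 + 595 = 2392
ΣP(Year 0)Q(Year 0) = 11×19 + 292×7 + 9×85 = 209 + 2044 + 765 = 3018
L = 2392 / 3018 × 100 = 79.2578
Paasche component (current-period weights):
ΣP(Year 1)Q(Year 1) = 8×18 + 235×6 + 7×93 = 144 + 1410 + 651 = 2205
ΣP(Year 0)Q(Year 1) = 11×18 + 292×6 + 9×93 = 198 + 1752 + 837 = 2787
P = 2205 / 2787 × 100 = 79.1173
Fisher = √(L × P) = √(79.2578 × 79.1173) = 79.1875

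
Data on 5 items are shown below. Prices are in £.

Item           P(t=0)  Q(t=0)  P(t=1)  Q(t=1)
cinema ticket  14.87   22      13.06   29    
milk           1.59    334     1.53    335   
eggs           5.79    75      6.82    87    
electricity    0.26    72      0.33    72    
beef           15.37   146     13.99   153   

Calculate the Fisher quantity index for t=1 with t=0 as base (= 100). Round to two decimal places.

108.02

Laspeyres component (base-period weights):
ΣP(t=0)Q(t=1) = 14.87×29 + 1.59×335 + 5.79×87 + 0.26×72 + 15.37×153 = 431.23 + 532.65 + 503.73 + 18.72 + 2351.61 = 3837.94
ΣP(t=0)Q(t=0) = 14.87×22 + 1.59×334 + 5.79×75 + 0.26×72 + 15.37×146 = 327.14 + 531.06 + 434.25 + 18.72 + 2244.02 = 3555.19
L = 3837.94 / 3555.19 × 100 = 107.9532
Paasche component (current-period weights):
ΣP(t=1)Q(t=1) = 13.06×29 + 1.53×335 + 6.82×87 + 0.33×72 + 13.99×153 = 378.74 + 512.55 + 593.34 + 23.76 + 2140.47 = 3648.86
ΣP(t=1)Q(t=0) = 13.06×22 + 1.53×334 + 6.82×75 + 0.33×72 + 13.99×146 = 287.32 + 511.02 + 511.5 + 23.76 + 2042.54 = 3376.14
P = 3648.86 / 3376.14 × 100 = 108.0779
Fisher = √(L × P) = √(107.9532 × 108.0779) = 108.0155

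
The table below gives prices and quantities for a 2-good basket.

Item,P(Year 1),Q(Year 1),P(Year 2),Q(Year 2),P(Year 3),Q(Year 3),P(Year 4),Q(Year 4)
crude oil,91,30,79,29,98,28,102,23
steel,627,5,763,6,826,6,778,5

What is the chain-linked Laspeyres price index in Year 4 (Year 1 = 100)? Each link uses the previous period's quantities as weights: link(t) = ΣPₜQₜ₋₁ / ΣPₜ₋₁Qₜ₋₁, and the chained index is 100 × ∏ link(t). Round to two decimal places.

Link Year 1→Year 2:
ΣP(Year 2)Q(Year 1) = 79×30 + 763×5 = 2370 + 3815 = 6185
ΣP(Year 1)Q(Year 1) = 91×30 + 627×5 = 2730 + 3135 = 5865
link = 6185/5865 = 1.054561
Link Year 2→Year 3:
ΣP(Year 3)Q(Year 2) = 98×29 + 826×6 = 2842 + 4956 = 7798
ΣP(Year 2)Q(Year 2) = 79×29 + 763×6 = 2291 + 4578 = 6869
link = 7798/6869 = 1.135245
Link Year 3→Year 4:
ΣP(Year 4)Q(Year 3) = 102×28 + 778×6 = 2856 + 4668 = 7524
ΣP(Year 3)Q(Year 3) = 98×28 + 826×6 = 2744 + 4956 = 7700
link = 7524/7700 = 0.977143
Chained index = 100 × 1.054561 × 1.135245 × 0.977143 = 116.9821

116.98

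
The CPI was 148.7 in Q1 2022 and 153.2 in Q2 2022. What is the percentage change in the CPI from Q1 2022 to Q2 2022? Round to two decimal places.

Change = (153.2 − 148.7) / 148.7 × 100
       = 4.5 / 148.7 × 100 = 3.0262%

3.03%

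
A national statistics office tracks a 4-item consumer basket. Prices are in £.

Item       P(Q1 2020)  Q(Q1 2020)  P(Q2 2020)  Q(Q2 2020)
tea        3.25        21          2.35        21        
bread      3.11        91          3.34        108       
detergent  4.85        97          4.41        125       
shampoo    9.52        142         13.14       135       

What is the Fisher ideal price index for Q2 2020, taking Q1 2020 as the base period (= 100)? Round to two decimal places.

Laspeyres component (base-period weights):
ΣP(Q2 2020)Q(Q1 2020) = 2.35×21 + 3.34×91 + 4.41×97 + 13.14×142 = 49.35 + 303.94 + 427.77 + 1865.88 = 2646.94
ΣP(Q1 2020)Q(Q1 2020) = 3.25×21 + 3.11×91 + 4.85×97 + 9.52×142 = 68.25 + 283.01 + 470.45 + 1351.84 = 2173.55
L = 2646.94 / 2173.55 × 100 = 121.7796
Paasche component (current-period weights):
ΣP(Q2 2020)Q(Q2 2020) = 2.35×21 + 3.34×108 + 4.41×125 + 13.14×135 = 49.35 + 360.72 + 551.25 + 1773.9 = 2735.22
ΣP(Q1 2020)Q(Q2 2020) = 3.25×21 + 3.11×108 + 4.85×125 + 9.52×135 = 68.25 + 335.88 + 606.25 + 1285.2 = 2295.58
P = 2735.22 / 2295.58 × 100 = 119.1516
Fisher = √(L × P) = √(121.7796 × 119.1516) = 120.4584

120.46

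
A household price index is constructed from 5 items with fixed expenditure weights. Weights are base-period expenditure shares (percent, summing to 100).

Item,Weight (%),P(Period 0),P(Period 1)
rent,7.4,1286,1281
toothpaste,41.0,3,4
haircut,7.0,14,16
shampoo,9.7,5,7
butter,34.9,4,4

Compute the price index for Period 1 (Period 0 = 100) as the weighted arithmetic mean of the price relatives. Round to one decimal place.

rent: 7.4 × (1281/1286) = 7.4 × 0.996112 = 7.3712
toothpaste: 41.0 × (4/3) = 41.0 × 1.333333 = 54.6667
haircut: 7.0 × (16/14) = 7.0 × 1.142857 = 8.0000
shampoo: 9.7 × (7/5) = 9.7 × 1.400000 = 13.5800
butter: 34.9 × (4/4) = 34.9 × 1.000000 = 34.9000
Index = Σ wᵢ·(p₁ᵢ/p₀ᵢ) = 7.3712 + 54.6667 + 8.0000 + 13.5800 + 34.9000 = 118.5179

118.5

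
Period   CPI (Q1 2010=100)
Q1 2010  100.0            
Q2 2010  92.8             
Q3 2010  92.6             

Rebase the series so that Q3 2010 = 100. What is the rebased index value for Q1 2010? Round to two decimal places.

Rebased(Q1 2010) = 100.0 / 92.6 × 100 = 107.9914

107.99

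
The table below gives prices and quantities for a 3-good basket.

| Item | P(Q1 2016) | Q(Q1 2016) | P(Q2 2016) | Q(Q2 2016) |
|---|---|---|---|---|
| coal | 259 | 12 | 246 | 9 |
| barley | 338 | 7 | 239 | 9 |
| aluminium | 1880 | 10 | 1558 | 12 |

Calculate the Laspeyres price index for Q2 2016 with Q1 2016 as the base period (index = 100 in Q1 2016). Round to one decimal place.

83.2

Laspeyres price index uses base-period quantities as weights.
ΣP(Q2 2016)·Q(Q1 2016) = 246×12 + 239×7 + 1558×10 = 2952 + 1673 + 15580 = 20205
ΣP(Q1 2016)·Q(Q1 2016) = 259×12 + 338×7 + 1880×10 = 3108 + 2366 + 18800 = 24274
Index = 20205 / 24274 × 100 = 83.2372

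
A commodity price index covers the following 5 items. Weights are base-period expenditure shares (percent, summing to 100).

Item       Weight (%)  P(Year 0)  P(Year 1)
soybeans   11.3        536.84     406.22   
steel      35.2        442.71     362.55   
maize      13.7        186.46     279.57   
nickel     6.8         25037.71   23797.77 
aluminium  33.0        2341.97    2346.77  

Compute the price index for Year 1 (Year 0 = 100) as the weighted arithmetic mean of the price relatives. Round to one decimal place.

soybeans: 11.3 × (406.22/536.84) = 11.3 × 0.756687 = 8.5506
steel: 35.2 × (362.55/442.71) = 35.2 × 0.818933 = 28.8265
maize: 13.7 × (279.57/186.46) = 13.7 × 1.499356 = 20.5412
nickel: 6.8 × (23797.77/25037.71) = 6.8 × 0.950477 = 6.4632
aluminium: 33.0 × (2346.77/2341.97) = 33.0 × 1.002050 = 33.0676
Index = Σ wᵢ·(p₁ᵢ/p₀ᵢ) = 8.5506 + 28.8265 + 20.5412 + 6.4632 + 33.0676 = 97.4491

97.4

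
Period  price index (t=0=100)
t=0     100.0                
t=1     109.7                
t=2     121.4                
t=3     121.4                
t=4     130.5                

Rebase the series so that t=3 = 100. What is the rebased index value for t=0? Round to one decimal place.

Rebased(t=0) = 100.0 / 121.4 × 100 = 82.3723

82.4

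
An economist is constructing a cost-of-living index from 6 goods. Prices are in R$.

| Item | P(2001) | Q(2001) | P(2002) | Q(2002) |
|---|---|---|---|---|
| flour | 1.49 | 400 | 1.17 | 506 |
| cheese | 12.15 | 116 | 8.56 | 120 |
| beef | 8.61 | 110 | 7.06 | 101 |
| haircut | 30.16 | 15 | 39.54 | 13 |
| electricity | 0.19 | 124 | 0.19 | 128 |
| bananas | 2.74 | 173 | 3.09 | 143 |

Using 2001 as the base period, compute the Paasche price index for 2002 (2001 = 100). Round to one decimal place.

Paasche price index uses current-period quantities as weights.
ΣP(2002)·Q(2002) = 1.17×506 + 8.56×120 + 7.06×101 + 39.54×13 + 0.19×128 + 3.09×143 = 592.02 + 1027.2 + 713.06 + 514.02 + 24.32 + 441.87 = 3312.49
ΣP(2001)·Q(2002) = 1.49×506 + 12.15×120 + 8.61×101 + 30.16×13 + 0.19×128 + 2.74×143 = 753.94 + 1458 + 869.61 + 392.08 + 24.32 + 391.82 = 3889.77
Index = 3312.49 / 3889.77 × 100 = 85.1590

85.2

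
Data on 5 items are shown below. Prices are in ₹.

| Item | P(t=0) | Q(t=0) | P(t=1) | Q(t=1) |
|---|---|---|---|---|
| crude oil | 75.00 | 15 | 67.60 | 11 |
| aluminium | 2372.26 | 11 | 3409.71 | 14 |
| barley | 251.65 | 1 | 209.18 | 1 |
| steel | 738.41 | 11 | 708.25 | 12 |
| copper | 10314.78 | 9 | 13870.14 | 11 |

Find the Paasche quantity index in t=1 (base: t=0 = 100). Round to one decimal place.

Paasche quantity index uses current-period prices as weights.
ΣP(t=1)·Q(t=1) = 67.60×11 + 3409.71×14 + 209.18×1 + 708.25×12 + 13870.14×11 = 743.6 + 47735.94 + 209.18 + 8499 + 152571.54 = 209759.26
ΣP(t=1)·Q(t=0) = 67.60×15 + 3409.71×11 + 209.18×1 + 708.25×11 + 13870.14×9 = 1014 + 37506.81 + 209.18 + 7790.75 + 124831.26 = 171352
Index = 209759.26 / 171352 × 100 = 122.4142

122.4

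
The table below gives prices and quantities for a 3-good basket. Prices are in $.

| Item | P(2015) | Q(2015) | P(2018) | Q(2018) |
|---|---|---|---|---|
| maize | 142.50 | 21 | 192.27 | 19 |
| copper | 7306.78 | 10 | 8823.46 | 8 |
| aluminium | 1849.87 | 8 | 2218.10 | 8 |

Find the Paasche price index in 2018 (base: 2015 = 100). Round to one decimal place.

121.1

Paasche price index uses current-period quantities as weights.
ΣP(2018)·Q(2018) = 192.27×19 + 8823.46×8 + 2218.10×8 = 3653.13 + 70587.68 + 17744.8 = 91985.61
ΣP(2015)·Q(2018) = 142.50×19 + 7306.78×8 + 1849.87×8 = 2707.5 + 58454.24 + 14798.96 = 75960.7
Index = 91985.61 / 75960.7 × 100 = 121.0963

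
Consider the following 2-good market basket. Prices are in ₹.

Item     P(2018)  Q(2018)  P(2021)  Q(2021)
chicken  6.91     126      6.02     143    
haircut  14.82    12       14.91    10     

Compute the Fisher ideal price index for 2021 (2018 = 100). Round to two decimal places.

Laspeyres component (base-period weights):
ΣP(2021)Q(2018) = 6.02×126 + 14.91×12 = 758.52 + 178.92 = 937.44
ΣP(2018)Q(2018) = 6.91×126 + 14.82×12 = 870.66 + 177.84 = 1048.5
L = 937.44 / 1048.5 × 100 = 89.4077
Paasche component (current-period weights):
ΣP(2021)Q(2021) = 6.02×143 + 14.91×10 = 860.86 + 149.1 = 1009.96
ΣP(2018)Q(2021) = 6.91×143 + 14.82×10 = 988.13 + 148.2 = 1136.33
P = 1009.96 / 1136.33 × 100 = 88.8791
Fisher = √(L × P) = √(89.4077 × 88.8791) = 89.1430

89.14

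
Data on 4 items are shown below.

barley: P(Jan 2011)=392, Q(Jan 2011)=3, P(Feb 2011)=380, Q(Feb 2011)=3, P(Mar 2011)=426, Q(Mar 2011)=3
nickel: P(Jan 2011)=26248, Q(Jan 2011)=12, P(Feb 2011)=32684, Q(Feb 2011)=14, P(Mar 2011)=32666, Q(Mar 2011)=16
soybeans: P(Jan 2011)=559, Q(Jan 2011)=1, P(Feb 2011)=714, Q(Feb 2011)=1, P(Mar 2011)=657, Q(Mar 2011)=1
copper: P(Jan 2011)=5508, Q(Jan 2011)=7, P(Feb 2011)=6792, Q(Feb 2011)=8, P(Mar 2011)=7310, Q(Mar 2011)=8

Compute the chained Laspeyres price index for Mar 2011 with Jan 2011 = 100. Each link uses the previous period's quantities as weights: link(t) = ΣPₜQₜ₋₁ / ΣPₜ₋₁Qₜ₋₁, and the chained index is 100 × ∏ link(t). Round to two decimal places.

Link Jan 2011→Feb 2011:
ΣP(Feb 2011)Q(Jan 2011) = 380×3 + 32684×12 + 714×1 + 6792×7 = 1140 + 392208 + 714 + 47544 = 441606
ΣP(Jan 2011)Q(Jan 2011) = 392×3 + 26248×12 + 559×1 + 5508×7 = 1176 + 314976 + 559 + 38556 = 355267
link = 441606/355267 = 1.243026
Link Feb 2011→Mar 2011:
ΣP(Mar 2011)Q(Feb 2011) = 426×3 + 32666×14 + 657×1 + 7310×8 = 1278 + 457324 + 657 + 58480 = 517739
ΣP(Feb 2011)Q(Feb 2011) = 380×3 + 32684×14 + 714×1 + 6792×8 = 1140 + 457576 + 714 + 54336 = 513766
link = 517739/513766 = 1.007733
Chained index = 100 × 1.243026 × 1.007733 = 125.2638

125.26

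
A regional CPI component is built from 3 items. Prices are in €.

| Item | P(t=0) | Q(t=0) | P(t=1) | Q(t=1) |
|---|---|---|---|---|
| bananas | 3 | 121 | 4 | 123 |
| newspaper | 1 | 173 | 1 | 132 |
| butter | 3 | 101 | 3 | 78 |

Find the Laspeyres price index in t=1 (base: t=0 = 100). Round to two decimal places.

114.42

Laspeyres price index uses base-period quantities as weights.
ΣP(t=1)·Q(t=0) = 4×121 + 1×173 + 3×101 = 484 + 173 + 303 = 960
ΣP(t=0)·Q(t=0) = 3×121 + 1×173 + 3×101 = 363 + 173 + 303 = 839
Index = 960 / 839 × 100 = 114.4219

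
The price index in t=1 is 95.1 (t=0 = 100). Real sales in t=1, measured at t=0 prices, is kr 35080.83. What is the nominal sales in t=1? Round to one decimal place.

Nominal = Real × (Index/100) = 35080.83 × (95.1/100)
        = 35080.83 × 0.951 = 33361.8693

33361.9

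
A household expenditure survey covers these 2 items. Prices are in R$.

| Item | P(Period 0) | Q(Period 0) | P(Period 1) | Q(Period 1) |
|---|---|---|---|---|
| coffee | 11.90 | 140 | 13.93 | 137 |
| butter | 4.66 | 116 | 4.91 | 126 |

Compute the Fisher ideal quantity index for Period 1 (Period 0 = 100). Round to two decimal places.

Laspeyres component (base-period weights):
ΣP(Period 0)Q(Period 1) = 11.90×137 + 4.66×126 = 1630.3 + 587.16 = 2217.46
ΣP(Period 0)Q(Period 0) = 11.90×140 + 4.66×116 = 1666 + 540.56 = 2206.56
L = 2217.46 / 2206.56 × 100 = 100.4940
Paasche component (current-period weights):
ΣP(Period 1)Q(Period 1) = 13.93×137 + 4.91×126 = 1908.41 + 618.66 = 2527.07
ΣP(Period 1)Q(Period 0) = 13.93×140 + 4.91×116 = 1950.2 + 569.56 = 2519.76
P = 2527.07 / 2519.76 × 100 = 100.2901
Fisher = √(L × P) = √(100.4940 × 100.2901) = 100.3920

100.39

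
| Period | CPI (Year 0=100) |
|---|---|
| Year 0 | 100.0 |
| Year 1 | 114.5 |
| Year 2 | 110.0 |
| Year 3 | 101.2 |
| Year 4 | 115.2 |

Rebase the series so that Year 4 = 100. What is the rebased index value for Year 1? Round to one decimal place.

Rebased(Year 1) = 114.5 / 115.2 × 100 = 99.3924

99.4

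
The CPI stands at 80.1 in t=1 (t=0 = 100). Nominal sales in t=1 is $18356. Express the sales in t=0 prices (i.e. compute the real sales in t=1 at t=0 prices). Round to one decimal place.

22916.4

Real = Nominal ÷ (Index/100) = 18356 ÷ (80.1/100)
     = 18356 ÷ 0.801 = 22916.3546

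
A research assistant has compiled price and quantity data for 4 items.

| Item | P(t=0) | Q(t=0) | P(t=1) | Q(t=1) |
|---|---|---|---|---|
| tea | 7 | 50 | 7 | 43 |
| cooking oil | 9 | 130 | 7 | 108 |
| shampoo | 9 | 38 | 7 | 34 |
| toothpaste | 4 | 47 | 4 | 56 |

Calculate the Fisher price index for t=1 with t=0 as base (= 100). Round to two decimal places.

83.93

Laspeyres component (base-period weights):
ΣP(t=1)Q(t=0) = 7×50 + 7×130 + 7×38 + 4×47 = 350 + 910 + 266 + 188 = 1714
ΣP(t=0)Q(t=0) = 7×50 + 9×130 + 9×38 + 4×47 = 350 + 1170 + 342 + 188 = 2050
L = 1714 / 2050 × 100 = 83.6098
Paasche component (current-period weights):
ΣP(t=1)Q(t=1) = 7×43 + 7×108 + 7×34 + 4×56 = 301 + 756 + 238 + 224 = 1519
ΣP(t=0)Q(t=1) = 7×43 + 9×108 + 9×34 + 4×56 = 301 + 972 + 306 + 224 = 1803
P = 1519 / 1803 × 100 = 84.2485
Fisher = √(L × P) = √(83.6098 × 84.2485) = 83.9285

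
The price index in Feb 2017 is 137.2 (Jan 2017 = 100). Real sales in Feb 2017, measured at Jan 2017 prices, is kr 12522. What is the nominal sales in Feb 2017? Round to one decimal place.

17180.2

Nominal = Real × (Index/100) = 12522 × (137.2/100)
        = 12522 × 1.372 = 17180.1840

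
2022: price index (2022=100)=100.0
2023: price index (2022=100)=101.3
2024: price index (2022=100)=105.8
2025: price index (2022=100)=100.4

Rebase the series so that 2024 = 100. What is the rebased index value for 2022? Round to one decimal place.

94.5

Rebased(2022) = 100.0 / 105.8 × 100 = 94.5180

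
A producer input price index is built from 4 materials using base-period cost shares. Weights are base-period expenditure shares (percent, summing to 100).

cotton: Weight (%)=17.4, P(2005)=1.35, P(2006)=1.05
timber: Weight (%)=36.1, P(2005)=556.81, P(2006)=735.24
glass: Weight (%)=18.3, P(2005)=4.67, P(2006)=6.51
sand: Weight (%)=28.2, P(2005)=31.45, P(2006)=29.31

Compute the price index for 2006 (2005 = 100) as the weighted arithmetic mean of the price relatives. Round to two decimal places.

112.99

cotton: 17.4 × (1.05/1.35) = 17.4 × 0.777778 = 13.5333
timber: 36.1 × (735.24/556.81) = 36.1 × 1.320450 = 47.6683
glass: 18.3 × (6.51/4.67) = 18.3 × 1.394004 = 25.5103
sand: 28.2 × (29.31/31.45) = 28.2 × 0.931955 = 26.2811
Index = Σ wᵢ·(p₁ᵢ/p₀ᵢ) = 13.5333 + 47.6683 + 25.5103 + 26.2811 = 112.9930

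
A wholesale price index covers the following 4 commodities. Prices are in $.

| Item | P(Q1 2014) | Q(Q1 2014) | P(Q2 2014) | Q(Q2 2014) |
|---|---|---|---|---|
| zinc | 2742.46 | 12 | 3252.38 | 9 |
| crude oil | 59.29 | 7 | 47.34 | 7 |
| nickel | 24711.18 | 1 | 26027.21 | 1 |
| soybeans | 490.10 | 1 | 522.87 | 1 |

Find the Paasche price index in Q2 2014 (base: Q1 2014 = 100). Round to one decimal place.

Paasche price index uses current-period quantities as weights.
ΣP(Q2 2014)·Q(Q2 2014) = 3252.38×9 + 47.34×7 + 26027.21×1 + 522.87×1 = 29271.42 + 331.38 + 26027.21 + 522.87 = 56152.88
ΣP(Q1 2014)·Q(Q2 2014) = 2742.46×9 + 59.29×7 + 24711.18×1 + 490.10×1 = 24682.14 + 415.03 + 24711.18 + 490.1 = 50298.45
Index = 56152.88 / 50298.45 × 100 = 111.6394

111.6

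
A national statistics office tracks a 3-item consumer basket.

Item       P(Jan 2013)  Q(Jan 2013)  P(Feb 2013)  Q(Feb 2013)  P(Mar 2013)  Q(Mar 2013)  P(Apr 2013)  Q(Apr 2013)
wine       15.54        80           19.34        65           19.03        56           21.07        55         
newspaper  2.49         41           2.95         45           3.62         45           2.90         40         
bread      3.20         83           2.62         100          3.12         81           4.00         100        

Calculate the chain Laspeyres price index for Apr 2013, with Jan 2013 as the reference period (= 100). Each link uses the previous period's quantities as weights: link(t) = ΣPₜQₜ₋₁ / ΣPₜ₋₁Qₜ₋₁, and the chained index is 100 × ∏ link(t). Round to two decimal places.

133.84

Link Jan 2013→Feb 2013:
ΣP(Feb 2013)Q(Jan 2013) = 19.34×80 + 2.95×41 + 2.62×83 = 1547.2 + 120.95 + 217.46 = 1885.61
ΣP(Jan 2013)Q(Jan 2013) = 15.54×80 + 2.49×41 + 3.20×83 = 1243.2 + 102.09 + 265.6 = 1610.89
link = 1885.61/1610.89 = 1.170539
Link Feb 2013→Mar 2013:
ΣP(Mar 2013)Q(Feb 2013) = 19.03×65 + 3.62×45 + 3.12×100 = 1236.95 + 162.9 + 312 = 1711.85
ΣP(Feb 2013)Q(Feb 2013) = 19.34×65 + 2.95×45 + 2.62×100 = 1257.1 + 132.75 + 262 = 1651.85
link = 1711.85/1651.85 = 1.036323
Link Mar 2013→Apr 2013:
ΣP(Apr 2013)Q(Mar 2013) = 21.07×56 + 2.90×45 + 4.00×81 = 1179.92 + 130.5 + 324 = 1634.42
ΣP(Mar 2013)Q(Mar 2013) = 19.03×56 + 3.62×45 + 3.12×81 = 1065.68 + 162.9 + 252.72 = 1481.3
link = 1634.42/1481.3 = 1.103369
Chained index = 100 × 1.170539 × 1.036323 × 1.103369 = 133.8449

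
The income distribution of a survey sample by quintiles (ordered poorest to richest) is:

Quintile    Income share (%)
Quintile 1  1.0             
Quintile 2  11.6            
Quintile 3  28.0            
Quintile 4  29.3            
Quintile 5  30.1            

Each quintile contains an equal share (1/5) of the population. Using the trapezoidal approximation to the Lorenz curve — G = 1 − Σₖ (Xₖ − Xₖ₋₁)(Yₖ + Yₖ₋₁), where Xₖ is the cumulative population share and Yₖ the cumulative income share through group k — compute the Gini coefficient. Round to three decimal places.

0.304

Cumulative income shares Yₖ: 0.0100, 0.1260, 0.4060, 0.6990, 1.0000
Σ (Xₖ−Xₖ₋₁)(Yₖ+Yₖ₋₁) = (1/5)(0.0100+0.0000) + (1/5)(0.1260+0.0100) + (1/5)(0.4060+0.1260) + (1/5)(0.6990+0.4060) + (1/5)(1.0000+0.6990)
  = 0.0020 + 0.0272 + 0.1064 + 0.2210 + 0.3398 = 0.6964
G = 1 − 0.6964 = 0.3036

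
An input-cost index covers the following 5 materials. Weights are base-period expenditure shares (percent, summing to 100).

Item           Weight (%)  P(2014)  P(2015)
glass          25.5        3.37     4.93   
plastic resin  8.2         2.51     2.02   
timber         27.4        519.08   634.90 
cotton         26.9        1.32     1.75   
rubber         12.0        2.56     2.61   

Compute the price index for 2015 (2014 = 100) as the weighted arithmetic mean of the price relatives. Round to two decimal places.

glass: 25.5 × (4.93/3.37) = 25.5 × 1.462908 = 37.3042
plastic resin: 8.2 × (2.02/2.51) = 8.2 × 0.804781 = 6.5992
timber: 27.4 × (634.90/519.08) = 27.4 × 1.223126 = 33.5136
cotton: 26.9 × (1.75/1.32) = 26.9 × 1.325758 = 35.6629
rubber: 12.0 × (2.61/2.56) = 12.0 × 1.019531 = 12.2344
Index = Σ wᵢ·(p₁ᵢ/p₀ᵢ) = 37.3042 + 6.5992 + 33.5136 + 35.6629 + 12.2344 = 125.3143

125.31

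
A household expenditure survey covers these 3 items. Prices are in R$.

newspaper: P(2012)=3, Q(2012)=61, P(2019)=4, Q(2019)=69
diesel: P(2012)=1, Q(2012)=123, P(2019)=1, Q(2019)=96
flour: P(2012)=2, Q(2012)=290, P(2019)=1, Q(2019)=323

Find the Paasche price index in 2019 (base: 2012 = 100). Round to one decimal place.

Paasche price index uses current-period quantities as weights.
ΣP(2019)·Q(2019) = 4×69 + 1×96 + 1×323 = 276 + 96 + 323 = 695
ΣP(2012)·Q(2019) = 3×69 + 1×96 + 2×323 = 207 + 96 + 646 = 949
Index = 695 / 949 × 100 = 73.2350

73.2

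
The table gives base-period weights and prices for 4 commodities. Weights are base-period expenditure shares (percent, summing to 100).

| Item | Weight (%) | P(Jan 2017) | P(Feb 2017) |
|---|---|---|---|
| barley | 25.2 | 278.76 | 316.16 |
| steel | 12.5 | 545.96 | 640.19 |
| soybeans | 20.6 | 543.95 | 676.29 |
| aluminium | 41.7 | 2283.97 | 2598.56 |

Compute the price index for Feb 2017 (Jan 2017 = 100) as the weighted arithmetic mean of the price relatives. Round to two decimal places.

barley: 25.2 × (316.16/278.76) = 25.2 × 1.134166 = 28.5810
steel: 12.5 × (640.19/545.96) = 12.5 × 1.172595 = 14.6574
soybeans: 20.6 × (676.29/543.95) = 20.6 × 1.243294 = 25.6119
aluminium: 41.7 × (2598.56/2283.97) = 41.7 × 1.137738 = 47.4437
Index = Σ wᵢ·(p₁ᵢ/p₀ᵢ) = 28.5810 + 14.6574 + 25.6119 + 47.4437 = 116.2940

116.29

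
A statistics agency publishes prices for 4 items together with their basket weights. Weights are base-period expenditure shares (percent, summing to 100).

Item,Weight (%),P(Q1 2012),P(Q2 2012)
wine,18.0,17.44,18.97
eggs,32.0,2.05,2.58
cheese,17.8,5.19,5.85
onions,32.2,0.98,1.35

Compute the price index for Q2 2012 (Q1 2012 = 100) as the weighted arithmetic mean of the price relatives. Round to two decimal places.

124.27

wine: 18.0 × (18.97/17.44) = 18.0 × 1.087729 = 19.5791
eggs: 32.0 × (2.58/2.05) = 32.0 × 1.258537 = 40.2732
cheese: 17.8 × (5.85/5.19) = 17.8 × 1.127168 = 20.0636
onions: 32.2 × (1.35/0.98) = 32.2 × 1.377551 = 44.3571
Index = Σ wᵢ·(p₁ᵢ/p₀ᵢ) = 19.5791 + 40.2732 + 20.0636 + 44.3571 = 124.2730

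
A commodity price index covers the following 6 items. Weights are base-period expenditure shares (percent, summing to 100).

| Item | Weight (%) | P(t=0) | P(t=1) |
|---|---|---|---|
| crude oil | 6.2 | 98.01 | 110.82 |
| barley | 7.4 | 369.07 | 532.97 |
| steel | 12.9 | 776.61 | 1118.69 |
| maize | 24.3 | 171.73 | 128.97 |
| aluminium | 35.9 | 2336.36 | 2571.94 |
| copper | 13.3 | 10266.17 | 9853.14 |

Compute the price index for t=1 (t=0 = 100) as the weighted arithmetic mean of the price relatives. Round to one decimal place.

crude oil: 6.2 × (110.82/98.01) = 6.2 × 1.130701 = 7.0103
barley: 7.4 × (532.97/369.07) = 7.4 × 1.444089 = 10.6863
steel: 12.9 × (1118.69/776.61) = 12.9 × 1.440478 = 18.5822
maize: 24.3 × (128.97/171.73) = 24.3 × 0.751004 = 18.2494
aluminium: 35.9 × (2571.94/2336.36) = 35.9 × 1.100832 = 39.5199
copper: 13.3 × (9853.14/10266.17) = 13.3 × 0.959768 = 12.7649
Index = Σ wᵢ·(p₁ᵢ/p₀ᵢ) = 7.0103 + 10.6863 + 18.5822 + 18.2494 + 39.5199 + 12.7649 = 106.8130

106.8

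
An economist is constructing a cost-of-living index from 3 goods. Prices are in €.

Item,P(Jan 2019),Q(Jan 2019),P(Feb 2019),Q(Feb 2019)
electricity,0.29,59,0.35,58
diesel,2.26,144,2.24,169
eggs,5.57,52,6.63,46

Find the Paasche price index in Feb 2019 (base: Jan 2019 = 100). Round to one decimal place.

107.5

Paasche price index uses current-period quantities as weights.
ΣP(Feb 2019)·Q(Feb 2019) = 0.35×58 + 2.24×169 + 6.63×46 = 20.3 + 378.56 + 304.98 = 703.84
ΣP(Jan 2019)·Q(Feb 2019) = 0.29×58 + 2.26×169 + 5.57×46 = 16.82 + 381.94 + 256.22 = 654.98
Index = 703.84 / 654.98 × 100 = 107.4598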